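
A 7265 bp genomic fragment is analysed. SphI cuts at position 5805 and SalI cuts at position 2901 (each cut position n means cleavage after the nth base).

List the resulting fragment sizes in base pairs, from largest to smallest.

2904, 2901, 1460 bp

Combined cut positions (sorted): 2901, 5805.
Linear molecule, 2 cuts → 3 fragments:
  2901 − 0 = 2901 bp
  5805 − 2901 = 2904 bp
  7265 − 5805 = 1460 bp
Sorted largest to smallest: 2904, 2901, 1460 bp.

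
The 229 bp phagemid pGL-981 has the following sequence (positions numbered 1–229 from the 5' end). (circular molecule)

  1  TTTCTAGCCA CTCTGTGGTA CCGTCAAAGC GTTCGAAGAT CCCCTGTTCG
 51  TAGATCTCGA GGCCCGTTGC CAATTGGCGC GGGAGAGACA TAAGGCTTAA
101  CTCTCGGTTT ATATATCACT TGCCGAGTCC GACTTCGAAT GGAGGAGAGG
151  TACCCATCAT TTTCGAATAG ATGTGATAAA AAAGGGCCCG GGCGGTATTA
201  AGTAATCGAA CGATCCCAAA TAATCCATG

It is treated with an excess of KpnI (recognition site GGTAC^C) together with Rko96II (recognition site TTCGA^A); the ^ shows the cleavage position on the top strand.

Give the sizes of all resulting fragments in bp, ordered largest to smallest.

KpnI sites (GGTACC) start at positions 17, 149.
KpnI cuts after base 5 of each site (before the last base), so after positions 21, 153.
Rko96II sites (TTCGAA) start at positions 32, 134, 162.
Rko96II cuts after base 5 of each site (before the last base), so after positions 36, 138, 166.
Combined cut positions: 21, 36, 138, 153, 166.
Circular molecule, 5 cuts → 5 fragments:
  22–36 → 15 bp
  37–138 → 102 bp
  139–153 → 15 bp
  154–166 → 13 bp
  167–229 then 1–21 → 63 + 21 = 84 bp
Sorted largest to smallest: 102, 84, 15, 15, 13 bp.

102, 84, 15, 15, 13 bp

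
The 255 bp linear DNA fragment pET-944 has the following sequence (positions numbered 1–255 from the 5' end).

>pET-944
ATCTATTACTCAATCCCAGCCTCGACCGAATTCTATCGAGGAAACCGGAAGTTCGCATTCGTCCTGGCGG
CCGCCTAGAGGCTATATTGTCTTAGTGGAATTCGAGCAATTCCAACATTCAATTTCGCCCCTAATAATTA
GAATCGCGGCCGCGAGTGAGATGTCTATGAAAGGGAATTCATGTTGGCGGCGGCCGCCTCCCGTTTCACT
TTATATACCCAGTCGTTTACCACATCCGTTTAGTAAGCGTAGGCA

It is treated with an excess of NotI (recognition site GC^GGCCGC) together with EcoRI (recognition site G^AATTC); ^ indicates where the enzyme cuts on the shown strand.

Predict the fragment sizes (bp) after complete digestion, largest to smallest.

NotI sites (GCGGCCGC) start at positions 67, 146, 190.
NotI cuts after base 2 of each site, so after positions 68, 147, 191.
EcoRI sites (GAATTC) start at positions 28, 98, 175.
EcoRI cuts after the first base of each site, so after positions 28, 98, 175.
Combined cut positions: 28, 68, 98, 147, 175, 191.
Linear molecule, 6 cuts → 7 fragments:
  1–28 → 28 bp
  29–68 → 40 bp
  69–98 → 30 bp
  99–147 → 49 bp
  148–175 → 28 bp
  176–191 → 16 bp
  192–255 → 64 bp
Sorted largest to smallest: 64, 49, 40, 30, 28, 28, 16 bp.

64, 49, 40, 30, 28, 28, 16 bp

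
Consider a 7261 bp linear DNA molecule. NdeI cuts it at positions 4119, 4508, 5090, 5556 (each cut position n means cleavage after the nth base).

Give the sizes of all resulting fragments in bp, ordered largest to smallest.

4119, 1705, 582, 466, 389 bp

Linear molecule, 4 cuts → 5 fragments:
  4119 − 0 = 4119 bp
  4508 − 4119 = 389 bp
  5090 − 4508 = 582 bp
  5556 − 5090 = 466 bp
  7261 − 5556 = 1705 bp
Sorted largest to smallest: 4119, 1705, 582, 466, 389 bp.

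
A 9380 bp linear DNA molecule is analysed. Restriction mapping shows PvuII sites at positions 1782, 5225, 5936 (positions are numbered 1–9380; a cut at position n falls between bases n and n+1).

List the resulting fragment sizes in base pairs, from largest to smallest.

3444, 3443, 1782, 711 bp

Linear molecule, 3 cuts → 4 fragments:
  1782 − 0 = 1782 bp
  5225 − 1782 = 3443 bp
  5936 − 5225 = 711 bp
  9380 − 5936 = 3444 bp
Sorted largest to smallest: 3444, 3443, 1782, 711 bp.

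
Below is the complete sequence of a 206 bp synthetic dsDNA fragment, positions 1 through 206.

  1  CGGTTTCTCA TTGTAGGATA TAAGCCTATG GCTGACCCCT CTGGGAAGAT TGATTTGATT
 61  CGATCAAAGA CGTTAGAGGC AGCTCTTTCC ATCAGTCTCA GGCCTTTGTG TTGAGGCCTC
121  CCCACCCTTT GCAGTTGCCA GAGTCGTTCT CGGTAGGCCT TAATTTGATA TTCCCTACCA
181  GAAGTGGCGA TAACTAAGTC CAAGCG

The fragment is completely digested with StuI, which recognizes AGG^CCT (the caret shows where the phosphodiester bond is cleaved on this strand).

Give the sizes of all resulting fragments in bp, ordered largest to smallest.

102, 49, 41, 14 bp

StuI sites (AGGCCT) start at positions 100, 114, 155.
StuI cuts after base 3 of each site, so after positions 102, 116, 157.
Linear molecule, 3 cuts → 4 fragments:
  1–102 → 102 bp
  103–116 → 14 bp
  117–157 → 41 bp
  158–206 → 49 bp
Sorted largest to smallest: 102, 49, 41, 14 bp.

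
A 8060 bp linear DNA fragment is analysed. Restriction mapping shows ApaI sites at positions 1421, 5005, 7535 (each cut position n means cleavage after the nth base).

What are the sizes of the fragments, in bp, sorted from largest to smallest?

3584, 2530, 1421, 525 bp

Linear molecule, 3 cuts → 4 fragments:
  1421 − 0 = 1421 bp
  5005 − 1421 = 3584 bp
  7535 − 5005 = 2530 bp
  8060 − 7535 = 525 bp
Sorted largest to smallest: 3584, 2530, 1421, 525 bp.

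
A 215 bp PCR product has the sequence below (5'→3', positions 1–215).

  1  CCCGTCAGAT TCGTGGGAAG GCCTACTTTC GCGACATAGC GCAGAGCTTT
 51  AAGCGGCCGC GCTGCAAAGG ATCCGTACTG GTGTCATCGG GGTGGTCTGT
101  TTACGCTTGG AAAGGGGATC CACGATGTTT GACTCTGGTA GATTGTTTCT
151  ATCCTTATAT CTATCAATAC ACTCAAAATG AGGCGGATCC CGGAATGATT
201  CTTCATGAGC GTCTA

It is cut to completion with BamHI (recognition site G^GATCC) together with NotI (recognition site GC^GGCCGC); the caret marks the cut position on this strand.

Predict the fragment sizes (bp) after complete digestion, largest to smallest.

BamHI sites (GGATCC) start at positions 69, 116, 185.
BamHI cuts after the first base of each site, so after positions 69, 116, 185.
The NotI site (GCGGCCGC) starts at position 53.
NotI cuts after base 2 of each site, so after position 54.
Combined cut positions: 54, 69, 116, 185.
Linear molecule, 4 cuts → 5 fragments:
  1–54 → 54 bp
  55–69 → 15 bp
  70–116 → 47 bp
  117–185 → 69 bp
  186–215 → 30 bp
Sorted largest to smallest: 69, 54, 47, 30, 15 bp.

69, 54, 47, 30, 15 bp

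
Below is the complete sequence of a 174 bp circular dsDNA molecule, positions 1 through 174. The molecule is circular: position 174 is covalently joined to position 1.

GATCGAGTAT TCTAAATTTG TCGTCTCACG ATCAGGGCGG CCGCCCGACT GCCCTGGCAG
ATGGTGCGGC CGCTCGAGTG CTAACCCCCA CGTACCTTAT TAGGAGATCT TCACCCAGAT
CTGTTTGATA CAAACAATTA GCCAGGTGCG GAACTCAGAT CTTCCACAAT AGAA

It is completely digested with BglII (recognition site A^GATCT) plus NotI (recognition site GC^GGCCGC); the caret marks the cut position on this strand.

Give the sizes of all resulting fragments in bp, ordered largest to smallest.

55, 40, 38, 29, 12 bp

BglII sites (AGATCT) start at positions 105, 117, 157.
BglII cuts after the first base of each site, so after positions 105, 117, 157.
NotI sites (GCGGCCGC) start at positions 37, 66.
NotI cuts after base 2 of each site, so after positions 38, 67.
Combined cut positions: 38, 67, 105, 117, 157.
Circular molecule, 5 cuts → 5 fragments:
  39–67 → 29 bp
  68–105 → 38 bp
  106–117 → 12 bp
  118–157 → 40 bp
  158–174 then 1–38 → 17 + 38 = 55 bp
Sorted largest to smallest: 55, 40, 38, 29, 12 bp.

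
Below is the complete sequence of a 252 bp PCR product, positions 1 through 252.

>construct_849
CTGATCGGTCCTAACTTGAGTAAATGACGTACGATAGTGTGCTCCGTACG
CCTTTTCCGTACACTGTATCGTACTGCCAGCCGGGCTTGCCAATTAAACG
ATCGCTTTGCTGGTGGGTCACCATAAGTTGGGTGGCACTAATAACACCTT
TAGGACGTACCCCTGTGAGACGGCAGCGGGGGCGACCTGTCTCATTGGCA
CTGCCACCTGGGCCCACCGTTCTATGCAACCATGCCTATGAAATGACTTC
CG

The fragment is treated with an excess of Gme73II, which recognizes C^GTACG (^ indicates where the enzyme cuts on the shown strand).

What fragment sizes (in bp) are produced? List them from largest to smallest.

207, 28, 17 bp

Gme73II sites (CGTACG) start at positions 28, 45.
Gme73II cuts after the first base of each site, so after positions 28, 45.
Linear molecule, 2 cuts → 3 fragments:
  1–28 → 28 bp
  29–45 → 17 bp
  46–252 → 207 bp
Sorted largest to smallest: 207, 28, 17 bp.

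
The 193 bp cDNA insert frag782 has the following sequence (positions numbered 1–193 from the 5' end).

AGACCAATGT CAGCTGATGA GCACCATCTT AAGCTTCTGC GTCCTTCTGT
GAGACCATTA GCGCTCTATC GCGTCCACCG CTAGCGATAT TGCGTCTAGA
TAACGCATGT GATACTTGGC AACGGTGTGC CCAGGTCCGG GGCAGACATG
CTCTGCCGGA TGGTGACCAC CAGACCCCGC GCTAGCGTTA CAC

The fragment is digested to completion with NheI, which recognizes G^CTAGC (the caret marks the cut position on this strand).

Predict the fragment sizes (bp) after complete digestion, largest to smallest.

NheI sites (GCTAGC) start at positions 80, 181.
NheI cuts after the first base of each site, so after positions 80, 181.
Linear molecule, 2 cuts → 3 fragments:
  1–80 → 80 bp
  81–181 → 101 bp
  182–193 → 12 bp
Sorted largest to smallest: 101, 80, 12 bp.

101, 80, 12 bp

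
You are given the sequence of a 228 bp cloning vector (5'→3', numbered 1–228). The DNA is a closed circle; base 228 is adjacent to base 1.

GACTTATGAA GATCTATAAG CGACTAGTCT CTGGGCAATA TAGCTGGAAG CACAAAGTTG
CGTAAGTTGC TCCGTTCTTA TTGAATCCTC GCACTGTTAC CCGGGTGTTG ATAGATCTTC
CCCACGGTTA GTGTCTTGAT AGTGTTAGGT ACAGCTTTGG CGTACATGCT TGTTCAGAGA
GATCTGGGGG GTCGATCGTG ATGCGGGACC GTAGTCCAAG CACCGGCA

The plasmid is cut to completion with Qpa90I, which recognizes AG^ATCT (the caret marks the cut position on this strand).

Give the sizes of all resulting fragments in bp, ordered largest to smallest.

Qpa90I sites (AGATCT) start at positions 10, 113, 180.
Qpa90I cuts after base 2 of each site, so after positions 11, 114, 181.
Circular molecule, 3 cuts → 3 fragments:
  12–114 → 103 bp
  115–181 → 67 bp
  182–228 then 1–11 → 47 + 11 = 58 bp
Sorted largest to smallest: 103, 67, 58 bp.

103, 67, 58 bp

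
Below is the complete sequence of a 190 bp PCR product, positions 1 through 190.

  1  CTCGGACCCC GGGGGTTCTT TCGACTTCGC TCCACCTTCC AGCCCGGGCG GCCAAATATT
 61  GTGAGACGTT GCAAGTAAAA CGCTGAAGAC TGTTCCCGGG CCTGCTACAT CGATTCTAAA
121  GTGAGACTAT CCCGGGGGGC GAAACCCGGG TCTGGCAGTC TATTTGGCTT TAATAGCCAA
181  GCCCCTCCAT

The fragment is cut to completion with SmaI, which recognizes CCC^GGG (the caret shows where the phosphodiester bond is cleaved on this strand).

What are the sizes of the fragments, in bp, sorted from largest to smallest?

52, 43, 36, 35, 14, 10 bp

SmaI sites (CCCGGG) start at positions 8, 43, 95, 131, 145.
SmaI cuts after base 3 of each site, so after positions 10, 45, 97, 133, 147.
Linear molecule, 5 cuts → 6 fragments:
  1–10 → 10 bp
  11–45 → 35 bp
  46–97 → 52 bp
  98–133 → 36 bp
  134–147 → 14 bp
  148–190 → 43 bp
Sorted largest to smallest: 52, 43, 36, 35, 14, 10 bp.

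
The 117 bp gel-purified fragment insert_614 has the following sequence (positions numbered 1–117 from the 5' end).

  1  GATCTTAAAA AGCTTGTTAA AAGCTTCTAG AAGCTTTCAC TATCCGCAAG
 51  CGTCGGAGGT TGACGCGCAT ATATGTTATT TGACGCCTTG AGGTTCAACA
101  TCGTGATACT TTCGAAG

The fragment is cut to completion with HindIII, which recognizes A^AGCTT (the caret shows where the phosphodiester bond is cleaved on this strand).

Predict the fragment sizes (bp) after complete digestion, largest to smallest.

HindIII sites (AAGCTT) start at positions 10, 21, 31.
HindIII cuts after the first base of each site, so after positions 10, 21, 31.
Linear molecule, 3 cuts → 4 fragments:
  1–10 → 10 bp
  11–21 → 11 bp
  22–31 → 10 bp
  32–117 → 86 bp
Sorted largest to smallest: 86, 11, 10, 10 bp.

86, 11, 10, 10 bp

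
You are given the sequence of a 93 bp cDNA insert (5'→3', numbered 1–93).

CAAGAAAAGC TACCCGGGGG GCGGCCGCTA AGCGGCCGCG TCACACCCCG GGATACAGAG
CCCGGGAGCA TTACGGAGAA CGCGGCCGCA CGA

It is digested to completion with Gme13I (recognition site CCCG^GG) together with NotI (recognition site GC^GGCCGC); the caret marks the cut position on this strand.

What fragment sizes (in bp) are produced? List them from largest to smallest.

19, 17, 16, 14, 11, 10, 6 bp

Gme13I sites (CCCGGG) start at positions 13, 47, 61.
Gme13I cuts after base 4 of each site, so after positions 16, 50, 64.
NotI sites (GCGGCCGC) start at positions 21, 32, 82.
NotI cuts after base 2 of each site, so after positions 22, 33, 83.
Combined cut positions: 16, 22, 33, 50, 64, 83.
Linear molecule, 6 cuts → 7 fragments:
  1–16 → 16 bp
  17–22 → 6 bp
  23–33 → 11 bp
  34–50 → 17 bp
  51–64 → 14 bp
  65–83 → 19 bp
  84–93 → 10 bp
Sorted largest to smallest: 19, 17, 16, 14, 11, 10, 6 bp.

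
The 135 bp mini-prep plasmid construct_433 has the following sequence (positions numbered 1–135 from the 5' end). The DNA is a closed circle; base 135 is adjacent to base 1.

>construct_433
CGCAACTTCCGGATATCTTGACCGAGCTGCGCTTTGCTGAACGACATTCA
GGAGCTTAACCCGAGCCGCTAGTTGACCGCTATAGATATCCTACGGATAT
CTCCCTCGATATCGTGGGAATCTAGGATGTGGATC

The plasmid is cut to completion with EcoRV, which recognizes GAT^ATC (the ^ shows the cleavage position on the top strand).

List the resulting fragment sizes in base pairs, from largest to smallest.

73, 39, 12, 11 bp

EcoRV sites (GATATC) start at positions 12, 85, 96, 108.
EcoRV cuts after base 3 of each site, so after positions 14, 87, 98, 110.
Circular molecule, 4 cuts → 4 fragments:
  15–87 → 73 bp
  88–98 → 11 bp
  99–110 → 12 bp
  111–135 then 1–14 → 25 + 14 = 39 bp
Sorted largest to smallest: 73, 39, 12, 11 bp.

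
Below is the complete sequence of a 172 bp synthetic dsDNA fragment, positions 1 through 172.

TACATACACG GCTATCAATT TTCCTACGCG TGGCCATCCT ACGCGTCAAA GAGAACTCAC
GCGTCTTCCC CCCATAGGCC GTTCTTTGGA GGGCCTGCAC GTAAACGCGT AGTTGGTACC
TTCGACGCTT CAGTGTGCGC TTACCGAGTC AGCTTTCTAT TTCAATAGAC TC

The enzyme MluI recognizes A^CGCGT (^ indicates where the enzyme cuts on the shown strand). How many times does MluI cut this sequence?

4

ACGCGT occurs starting at positions 26, 41, 59, 105.
MluI cuts at 4 sites.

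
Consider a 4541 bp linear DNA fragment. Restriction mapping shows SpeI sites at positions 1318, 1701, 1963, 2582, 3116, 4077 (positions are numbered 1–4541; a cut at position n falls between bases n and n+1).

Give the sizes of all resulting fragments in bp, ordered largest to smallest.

Linear molecule, 6 cuts → 7 fragments:
  1318 − 0 = 1318 bp
  1701 − 1318 = 383 bp
  1963 − 1701 = 262 bp
  2582 − 1963 = 619 bp
  3116 − 2582 = 534 bp
  4077 − 3116 = 961 bp
  4541 − 4077 = 464 bp
Sorted largest to smallest: 1318, 961, 619, 534, 464, 383, 262 bp.

1318, 961, 619, 534, 464, 383, 262 bp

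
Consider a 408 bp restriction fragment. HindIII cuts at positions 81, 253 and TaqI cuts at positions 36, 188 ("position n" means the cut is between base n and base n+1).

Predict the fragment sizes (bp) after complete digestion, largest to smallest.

155, 107, 65, 45, 36 bp

Combined cut positions (sorted): 36, 81, 188, 253.
Linear molecule, 4 cuts → 5 fragments:
  36 − 0 = 36 bp
  81 − 36 = 45 bp
  188 − 81 = 107 bp
  253 − 188 = 65 bp
  408 − 253 = 155 bp
Sorted largest to smallest: 155, 107, 65, 45, 36 bp.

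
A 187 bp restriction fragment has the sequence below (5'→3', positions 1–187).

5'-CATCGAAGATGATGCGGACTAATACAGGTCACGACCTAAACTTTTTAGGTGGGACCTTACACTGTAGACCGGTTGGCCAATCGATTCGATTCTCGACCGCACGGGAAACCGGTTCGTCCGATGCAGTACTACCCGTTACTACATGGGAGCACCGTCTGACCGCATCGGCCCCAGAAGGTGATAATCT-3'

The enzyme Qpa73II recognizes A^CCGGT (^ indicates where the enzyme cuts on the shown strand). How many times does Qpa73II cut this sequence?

2

ACCGGT occurs starting at positions 68, 108.
Qpa73II cuts at 2 sites.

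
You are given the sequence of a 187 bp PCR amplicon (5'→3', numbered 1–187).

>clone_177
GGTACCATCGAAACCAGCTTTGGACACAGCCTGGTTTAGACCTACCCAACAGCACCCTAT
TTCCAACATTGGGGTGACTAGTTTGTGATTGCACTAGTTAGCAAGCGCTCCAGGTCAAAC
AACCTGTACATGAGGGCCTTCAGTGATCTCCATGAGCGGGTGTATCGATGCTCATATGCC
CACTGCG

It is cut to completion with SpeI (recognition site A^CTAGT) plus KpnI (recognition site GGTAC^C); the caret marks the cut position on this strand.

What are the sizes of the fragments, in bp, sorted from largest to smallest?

94, 72, 16, 5 bp

SpeI sites (ACTAGT) start at positions 77, 93.
SpeI cuts after the first base of each site, so after positions 77, 93.
The KpnI site (GGTACC) starts at position 1.
KpnI cuts after base 5 of each site (before the last base), so after position 5.
Combined cut positions: 5, 77, 93.
Linear molecule, 3 cuts → 4 fragments:
  1–5 → 5 bp
  6–77 → 72 bp
  78–93 → 16 bp
  94–187 → 94 bp
Sorted largest to smallest: 94, 72, 16, 5 bp.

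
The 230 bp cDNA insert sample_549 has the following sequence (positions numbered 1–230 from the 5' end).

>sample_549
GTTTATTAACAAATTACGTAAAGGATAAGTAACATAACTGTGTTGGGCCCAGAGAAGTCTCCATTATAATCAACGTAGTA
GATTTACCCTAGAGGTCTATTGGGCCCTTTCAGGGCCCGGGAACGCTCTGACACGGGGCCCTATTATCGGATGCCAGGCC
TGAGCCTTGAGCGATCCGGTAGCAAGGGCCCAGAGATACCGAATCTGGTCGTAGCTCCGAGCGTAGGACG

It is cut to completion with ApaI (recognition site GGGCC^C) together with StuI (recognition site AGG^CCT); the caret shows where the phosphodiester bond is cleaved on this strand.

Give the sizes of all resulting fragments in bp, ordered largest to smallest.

ApaI sites (GGGCCC) start at positions 45, 102, 113, 136, 186.
ApaI cuts after base 5 of each site (before the last base), so after positions 49, 106, 117, 140, 190.
The StuI site (AGGCCT) starts at position 156.
StuI cuts after base 3 of each site, so after position 158.
Combined cut positions: 49, 106, 117, 140, 158, 190.
Linear molecule, 6 cuts → 7 fragments:
  1–49 → 49 bp
  50–106 → 57 bp
  107–117 → 11 bp
  118–140 → 23 bp
  141–158 → 18 bp
  159–190 → 32 bp
  191–230 → 40 bp
Sorted largest to smallest: 57, 49, 40, 32, 23, 18, 11 bp.

57, 49, 40, 32, 23, 18, 11 bp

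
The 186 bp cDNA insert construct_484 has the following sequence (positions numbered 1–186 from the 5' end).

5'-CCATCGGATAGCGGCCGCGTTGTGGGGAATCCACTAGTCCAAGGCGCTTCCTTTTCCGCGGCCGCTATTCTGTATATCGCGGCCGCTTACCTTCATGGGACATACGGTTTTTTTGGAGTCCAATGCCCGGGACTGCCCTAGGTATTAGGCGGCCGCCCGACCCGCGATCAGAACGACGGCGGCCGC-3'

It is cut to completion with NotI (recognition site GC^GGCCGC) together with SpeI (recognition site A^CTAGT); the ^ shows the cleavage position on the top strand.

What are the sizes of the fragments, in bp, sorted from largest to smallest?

NotI sites (GCGGCCGC) start at positions 11, 58, 79, 149, 179.
NotI cuts after base 2 of each site, so after positions 12, 59, 80, 150, 180.
The SpeI site (ACTAGT) starts at position 33.
SpeI cuts after the first base of each site, so after position 33.
Combined cut positions: 12, 33, 59, 80, 150, 180.
Linear molecule, 6 cuts → 7 fragments:
  1–12 → 12 bp
  13–33 → 21 bp
  34–59 → 26 bp
  60–80 → 21 bp
  81–150 → 70 bp
  151–180 → 30 bp
  181–186 → 6 bp
Sorted largest to smallest: 70, 30, 26, 21, 21, 12, 6 bp.

70, 30, 26, 21, 21, 12, 6 bp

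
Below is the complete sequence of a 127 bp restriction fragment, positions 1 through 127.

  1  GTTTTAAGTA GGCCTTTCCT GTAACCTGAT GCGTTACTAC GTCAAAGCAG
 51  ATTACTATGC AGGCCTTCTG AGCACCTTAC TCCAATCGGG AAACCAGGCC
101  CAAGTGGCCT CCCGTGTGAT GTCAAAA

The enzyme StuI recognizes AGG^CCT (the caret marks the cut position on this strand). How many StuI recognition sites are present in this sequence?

2

AGGCCT occurs starting at positions 10, 61.
StuI cuts at 2 sites.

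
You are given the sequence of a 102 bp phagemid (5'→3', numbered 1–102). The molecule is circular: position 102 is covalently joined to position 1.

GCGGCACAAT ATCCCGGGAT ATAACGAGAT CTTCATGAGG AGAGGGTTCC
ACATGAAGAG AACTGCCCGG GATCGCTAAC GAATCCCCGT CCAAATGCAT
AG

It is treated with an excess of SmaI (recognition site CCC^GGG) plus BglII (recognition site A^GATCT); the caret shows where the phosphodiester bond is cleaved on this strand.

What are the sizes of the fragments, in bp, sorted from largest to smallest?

SmaI sites (CCCGGG) start at positions 13, 66.
SmaI cuts after base 3 of each site, so after positions 15, 68.
The BglII site (AGATCT) starts at position 27.
BglII cuts after the first base of each site, so after position 27.
Combined cut positions: 15, 27, 68.
Circular molecule, 3 cuts → 3 fragments:
  16–27 → 12 bp
  28–68 → 41 bp
  69–102 then 1–15 → 34 + 15 = 49 bp
Sorted largest to smallest: 49, 41, 12 bp.

49, 41, 12 bp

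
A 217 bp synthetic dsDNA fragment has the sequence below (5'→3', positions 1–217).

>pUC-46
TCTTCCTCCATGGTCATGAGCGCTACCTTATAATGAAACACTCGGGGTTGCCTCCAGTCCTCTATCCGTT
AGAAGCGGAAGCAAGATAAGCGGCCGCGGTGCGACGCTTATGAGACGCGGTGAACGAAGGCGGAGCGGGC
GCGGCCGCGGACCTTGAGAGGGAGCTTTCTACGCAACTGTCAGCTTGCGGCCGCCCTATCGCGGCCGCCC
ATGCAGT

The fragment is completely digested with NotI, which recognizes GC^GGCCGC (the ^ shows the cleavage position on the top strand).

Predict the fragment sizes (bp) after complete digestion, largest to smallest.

91, 51, 46, 15, 14 bp

NotI sites (GCGGCCGC) start at positions 90, 141, 187, 201.
NotI cuts after base 2 of each site, so after positions 91, 142, 188, 202.
Linear molecule, 4 cuts → 5 fragments:
  1–91 → 91 bp
  92–142 → 51 bp
  143–188 → 46 bp
  189–202 → 14 bp
  203–217 → 15 bp
Sorted largest to smallest: 91, 51, 46, 15, 14 bp.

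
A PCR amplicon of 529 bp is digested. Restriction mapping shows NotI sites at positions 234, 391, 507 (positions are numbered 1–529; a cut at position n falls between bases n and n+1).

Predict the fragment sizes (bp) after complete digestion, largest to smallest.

234, 157, 116, 22 bp

Linear molecule, 3 cuts → 4 fragments:
  234 − 0 = 234 bp
  391 − 234 = 157 bp
  507 − 391 = 116 bp
  529 − 507 = 22 bp
Sorted largest to smallest: 234, 157, 116, 22 bp.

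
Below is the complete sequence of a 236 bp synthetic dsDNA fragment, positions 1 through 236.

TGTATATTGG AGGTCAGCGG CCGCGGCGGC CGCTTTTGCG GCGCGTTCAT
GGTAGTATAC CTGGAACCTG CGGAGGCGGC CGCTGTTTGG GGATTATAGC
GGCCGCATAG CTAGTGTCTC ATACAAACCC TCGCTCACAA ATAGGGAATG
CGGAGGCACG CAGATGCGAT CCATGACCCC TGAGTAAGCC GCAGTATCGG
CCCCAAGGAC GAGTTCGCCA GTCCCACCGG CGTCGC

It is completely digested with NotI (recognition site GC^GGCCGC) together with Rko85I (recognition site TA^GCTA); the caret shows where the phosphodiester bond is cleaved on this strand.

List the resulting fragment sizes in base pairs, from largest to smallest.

127, 50, 23, 18, 9, 9 bp

NotI sites (GCGGCCGC) start at positions 17, 26, 76, 99.
NotI cuts after base 2 of each site, so after positions 18, 27, 77, 100.
The Rko85I site (TAGCTA) starts at position 108.
Rko85I cuts after base 2 of each site, so after position 109.
Combined cut positions: 18, 27, 77, 100, 109.
Linear molecule, 5 cuts → 6 fragments:
  1–18 → 18 bp
  19–27 → 9 bp
  28–77 → 50 bp
  78–100 → 23 bp
  101–109 → 9 bp
  110–236 → 127 bp
Sorted largest to smallest: 127, 50, 23, 18, 9, 9 bp.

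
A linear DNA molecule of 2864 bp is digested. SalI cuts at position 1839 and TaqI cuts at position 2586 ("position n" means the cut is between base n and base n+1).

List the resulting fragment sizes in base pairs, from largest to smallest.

Combined cut positions (sorted): 1839, 2586.
Linear molecule, 2 cuts → 3 fragments:
  1839 − 0 = 1839 bp
  2586 − 1839 = 747 bp
  2864 − 2586 = 278 bp
Sorted largest to smallest: 1839, 747, 278 bp.

1839, 747, 278 bp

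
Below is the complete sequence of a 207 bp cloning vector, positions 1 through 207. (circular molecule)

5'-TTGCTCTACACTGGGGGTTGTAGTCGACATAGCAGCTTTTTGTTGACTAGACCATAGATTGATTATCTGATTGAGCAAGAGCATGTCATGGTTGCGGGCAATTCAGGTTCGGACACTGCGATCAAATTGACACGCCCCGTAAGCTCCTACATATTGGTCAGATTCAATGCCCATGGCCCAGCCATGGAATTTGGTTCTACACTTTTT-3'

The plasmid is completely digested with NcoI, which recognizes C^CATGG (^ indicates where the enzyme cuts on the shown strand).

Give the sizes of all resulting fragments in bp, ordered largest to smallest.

196, 11 bp

NcoI sites (CCATGG) start at positions 171, 182.
NcoI cuts after the first base of each site, so after positions 171, 182.
Circular molecule, 2 cuts → 2 fragments:
  172–182 → 11 bp
  183–207 then 1–171 → 25 + 171 = 196 bp
Sorted largest to smallest: 196, 11 bp.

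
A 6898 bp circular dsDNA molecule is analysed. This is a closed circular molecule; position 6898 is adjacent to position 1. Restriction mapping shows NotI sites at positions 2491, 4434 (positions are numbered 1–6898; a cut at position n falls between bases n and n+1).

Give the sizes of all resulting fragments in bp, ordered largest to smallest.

4955, 1943 bp

Circular molecule, 2 cuts → 2 fragments:
  4434 − 2491 = 1943 bp
  wrap: 6898 − 4434 + 2491 = 4955 bp
Sorted largest to smallest: 4955, 1943 bp.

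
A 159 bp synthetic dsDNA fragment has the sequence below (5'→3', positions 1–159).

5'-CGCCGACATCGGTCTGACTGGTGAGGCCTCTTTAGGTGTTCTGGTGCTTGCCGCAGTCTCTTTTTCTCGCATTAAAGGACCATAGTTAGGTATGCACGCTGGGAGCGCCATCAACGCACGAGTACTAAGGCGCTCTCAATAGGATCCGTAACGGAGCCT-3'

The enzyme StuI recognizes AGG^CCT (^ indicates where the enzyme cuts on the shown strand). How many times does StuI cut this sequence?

AGGCCT occurs starting at position 24.
StuI cuts at 1 site.

1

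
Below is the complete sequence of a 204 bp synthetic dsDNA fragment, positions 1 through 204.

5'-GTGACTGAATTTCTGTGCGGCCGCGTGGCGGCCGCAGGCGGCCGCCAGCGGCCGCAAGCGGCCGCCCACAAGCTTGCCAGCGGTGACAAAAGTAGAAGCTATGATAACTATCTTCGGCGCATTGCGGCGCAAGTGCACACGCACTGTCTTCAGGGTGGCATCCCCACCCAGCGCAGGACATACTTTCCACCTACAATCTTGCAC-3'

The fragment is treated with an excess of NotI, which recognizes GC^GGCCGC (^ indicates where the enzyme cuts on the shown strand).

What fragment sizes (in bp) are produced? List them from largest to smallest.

145, 18, 11, 10, 10, 10 bp

NotI sites (GCGGCCGC) start at positions 17, 28, 38, 48, 58.
NotI cuts after base 2 of each site, so after positions 18, 29, 39, 49, 59.
Linear molecule, 5 cuts → 6 fragments:
  1–18 → 18 bp
  19–29 → 11 bp
  30–39 → 10 bp
  40–49 → 10 bp
  50–59 → 10 bp
  60–204 → 145 bp
Sorted largest to smallest: 145, 18, 11, 10, 10, 10 bp.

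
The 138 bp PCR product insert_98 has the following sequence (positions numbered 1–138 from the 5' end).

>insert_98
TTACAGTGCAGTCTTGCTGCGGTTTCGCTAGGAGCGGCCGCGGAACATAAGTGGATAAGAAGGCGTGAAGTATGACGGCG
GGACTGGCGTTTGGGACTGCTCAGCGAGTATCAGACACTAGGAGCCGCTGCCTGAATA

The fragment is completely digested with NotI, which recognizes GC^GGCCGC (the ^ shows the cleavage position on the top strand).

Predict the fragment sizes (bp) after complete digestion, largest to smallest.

103, 35 bp

The NotI site (GCGGCCGC) starts at position 34.
NotI cuts after base 2 of each site, so after position 35.
Linear molecule, 1 cut → 2 fragments:
  1–35 → 35 bp
  36–138 → 103 bp
Sorted largest to smallest: 103, 35 bp.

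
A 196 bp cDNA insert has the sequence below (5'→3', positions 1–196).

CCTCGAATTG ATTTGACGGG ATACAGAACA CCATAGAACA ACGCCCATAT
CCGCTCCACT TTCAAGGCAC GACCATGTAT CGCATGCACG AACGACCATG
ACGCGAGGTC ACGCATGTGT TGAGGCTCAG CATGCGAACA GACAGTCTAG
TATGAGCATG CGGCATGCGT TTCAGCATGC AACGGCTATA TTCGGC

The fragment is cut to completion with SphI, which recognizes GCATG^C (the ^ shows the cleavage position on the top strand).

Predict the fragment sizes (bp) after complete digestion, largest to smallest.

SphI sites (GCATGC) start at positions 82, 130, 156, 163, 175.
SphI cuts after base 5 of each site (before the last base), so after positions 86, 134, 160, 167, 179.
Linear molecule, 5 cuts → 6 fragments:
  1–86 → 86 bp
  87–134 → 48 bp
  135–160 → 26 bp
  161–167 → 7 bp
  168–179 → 12 bp
  180–196 → 17 bp
Sorted largest to smallest: 86, 48, 26, 17, 12, 7 bp.

86, 48, 26, 17, 12, 7 bp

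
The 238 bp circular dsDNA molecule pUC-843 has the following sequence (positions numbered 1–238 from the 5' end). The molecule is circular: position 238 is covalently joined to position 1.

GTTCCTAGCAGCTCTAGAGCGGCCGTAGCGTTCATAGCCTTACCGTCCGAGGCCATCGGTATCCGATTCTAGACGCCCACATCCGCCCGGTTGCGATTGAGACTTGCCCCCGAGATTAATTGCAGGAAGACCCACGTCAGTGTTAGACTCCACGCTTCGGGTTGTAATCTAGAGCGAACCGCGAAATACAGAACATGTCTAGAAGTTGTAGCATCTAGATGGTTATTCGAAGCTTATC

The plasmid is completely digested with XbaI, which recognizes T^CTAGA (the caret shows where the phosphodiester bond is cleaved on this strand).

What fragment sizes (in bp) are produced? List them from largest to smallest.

100, 55, 37, 30, 16 bp

XbaI sites (TCTAGA) start at positions 13, 68, 168, 198, 214.
XbaI cuts after the first base of each site, so after positions 13, 68, 168, 198, 214.
Circular molecule, 5 cuts → 5 fragments:
  14–68 → 55 bp
  69–168 → 100 bp
  169–198 → 30 bp
  199–214 → 16 bp
  215–238 then 1–13 → 24 + 13 = 37 bp
Sorted largest to smallest: 100, 55, 37, 30, 16 bp.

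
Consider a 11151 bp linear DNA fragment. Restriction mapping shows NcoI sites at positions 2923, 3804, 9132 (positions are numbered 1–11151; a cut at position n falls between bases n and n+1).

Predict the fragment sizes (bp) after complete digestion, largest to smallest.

Linear molecule, 3 cuts → 4 fragments:
  2923 − 0 = 2923 bp
  3804 − 2923 = 881 bp
  9132 − 3804 = 5328 bp
  11151 − 9132 = 2019 bp
Sorted largest to smallest: 5328, 2923, 2019, 881 bp.

5328, 2923, 2019, 881 bp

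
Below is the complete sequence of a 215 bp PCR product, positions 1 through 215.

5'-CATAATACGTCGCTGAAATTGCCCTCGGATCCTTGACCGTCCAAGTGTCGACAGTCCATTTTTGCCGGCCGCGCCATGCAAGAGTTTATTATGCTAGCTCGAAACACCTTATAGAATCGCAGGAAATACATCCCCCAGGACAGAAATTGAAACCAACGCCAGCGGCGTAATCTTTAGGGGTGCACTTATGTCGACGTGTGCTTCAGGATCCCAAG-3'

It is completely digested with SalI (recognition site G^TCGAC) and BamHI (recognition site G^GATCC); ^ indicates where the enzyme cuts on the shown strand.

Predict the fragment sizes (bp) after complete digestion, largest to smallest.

SalI sites (GTCGAC) start at positions 47, 190.
SalI cuts after the first base of each site, so after positions 47, 190.
BamHI sites (GGATCC) start at positions 27, 206.
BamHI cuts after the first base of each site, so after positions 27, 206.
Combined cut positions: 27, 47, 190, 206.
Linear molecule, 4 cuts → 5 fragments:
  1–27 → 27 bp
  28–47 → 20 bp
  48–190 → 143 bp
  191–206 → 16 bp
  207–215 → 9 bp
Sorted largest to smallest: 143, 27, 20, 16, 9 bp.

143, 27, 20, 16, 9 bp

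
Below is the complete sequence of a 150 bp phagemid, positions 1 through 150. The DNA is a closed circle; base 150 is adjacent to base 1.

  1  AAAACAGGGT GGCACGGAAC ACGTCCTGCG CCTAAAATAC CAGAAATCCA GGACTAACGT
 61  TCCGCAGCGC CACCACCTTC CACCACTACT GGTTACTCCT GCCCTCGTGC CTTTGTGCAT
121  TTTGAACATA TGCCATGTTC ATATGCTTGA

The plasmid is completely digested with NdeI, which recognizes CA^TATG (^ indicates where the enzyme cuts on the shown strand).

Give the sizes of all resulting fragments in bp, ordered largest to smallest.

137, 13 bp

NdeI sites (CATATG) start at positions 127, 140.
NdeI cuts after base 2 of each site, so after positions 128, 141.
Circular molecule, 2 cuts → 2 fragments:
  129–141 → 13 bp
  142–150 then 1–128 → 9 + 128 = 137 bp
Sorted largest to smallest: 137, 13 bp.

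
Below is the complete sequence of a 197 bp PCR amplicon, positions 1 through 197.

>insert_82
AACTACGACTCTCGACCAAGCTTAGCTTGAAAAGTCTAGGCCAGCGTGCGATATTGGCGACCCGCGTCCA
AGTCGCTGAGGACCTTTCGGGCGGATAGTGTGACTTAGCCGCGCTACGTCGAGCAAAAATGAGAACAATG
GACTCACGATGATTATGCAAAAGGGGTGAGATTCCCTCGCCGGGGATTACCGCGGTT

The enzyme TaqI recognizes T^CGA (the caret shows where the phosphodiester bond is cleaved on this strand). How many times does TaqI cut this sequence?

2

TCGA occurs starting at positions 12, 119.
TaqI cuts at 2 sites.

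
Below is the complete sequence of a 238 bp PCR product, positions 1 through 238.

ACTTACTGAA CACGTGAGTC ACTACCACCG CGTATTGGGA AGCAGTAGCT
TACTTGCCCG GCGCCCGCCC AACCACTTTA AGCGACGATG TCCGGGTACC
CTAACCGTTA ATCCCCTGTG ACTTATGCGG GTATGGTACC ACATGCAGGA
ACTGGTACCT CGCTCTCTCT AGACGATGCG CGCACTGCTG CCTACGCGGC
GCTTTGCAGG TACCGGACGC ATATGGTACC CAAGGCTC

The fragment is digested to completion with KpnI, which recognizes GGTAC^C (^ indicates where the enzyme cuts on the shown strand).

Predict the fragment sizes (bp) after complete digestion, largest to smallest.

KpnI sites (GGTACC) start at positions 95, 135, 154, 209, 225.
KpnI cuts after base 5 of each site (before the last base), so after positions 99, 139, 158, 213, 229.
Linear molecule, 5 cuts → 6 fragments:
  1–99 → 99 bp
  100–139 → 40 bp
  140–158 → 19 bp
  159–213 → 55 bp
  214–229 → 16 bp
  230–238 → 9 bp
Sorted largest to smallest: 99, 55, 40, 19, 16, 9 bp.

99, 55, 40, 19, 16, 9 bp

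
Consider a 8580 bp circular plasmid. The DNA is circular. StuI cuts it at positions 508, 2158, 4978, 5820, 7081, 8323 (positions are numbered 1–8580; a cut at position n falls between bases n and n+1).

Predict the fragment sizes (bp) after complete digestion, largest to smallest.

2820, 1650, 1261, 1242, 842, 765 bp

Circular molecule, 6 cuts → 6 fragments:
  2158 − 508 = 1650 bp
  4978 − 2158 = 2820 bp
  5820 − 4978 = 842 bp
  7081 − 5820 = 1261 bp
  8323 − 7081 = 1242 bp
  wrap: 8580 − 8323 + 508 = 765 bp
Sorted largest to smallest: 2820, 1650, 1261, 1242, 842, 765 bp.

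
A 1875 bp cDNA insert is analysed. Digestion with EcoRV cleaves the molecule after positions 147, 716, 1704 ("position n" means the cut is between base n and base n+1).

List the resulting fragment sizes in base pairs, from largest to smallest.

988, 569, 171, 147 bp

Linear molecule, 3 cuts → 4 fragments:
  147 − 0 = 147 bp
  716 − 147 = 569 bp
  1704 − 716 = 988 bp
  1875 − 1704 = 171 bp
Sorted largest to smallest: 988, 569, 171, 147 bp.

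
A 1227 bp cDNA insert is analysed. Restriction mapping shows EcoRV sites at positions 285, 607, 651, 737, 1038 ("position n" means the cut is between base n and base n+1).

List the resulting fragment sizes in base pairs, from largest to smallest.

322, 301, 285, 189, 86, 44 bp

Linear molecule, 5 cuts → 6 fragments:
  285 − 0 = 285 bp
  607 − 285 = 322 bp
  651 − 607 = 44 bp
  737 − 651 = 86 bp
  1038 − 737 = 301 bp
  1227 − 1038 = 189 bp
Sorted largest to smallest: 322, 301, 285, 189, 86, 44 bp.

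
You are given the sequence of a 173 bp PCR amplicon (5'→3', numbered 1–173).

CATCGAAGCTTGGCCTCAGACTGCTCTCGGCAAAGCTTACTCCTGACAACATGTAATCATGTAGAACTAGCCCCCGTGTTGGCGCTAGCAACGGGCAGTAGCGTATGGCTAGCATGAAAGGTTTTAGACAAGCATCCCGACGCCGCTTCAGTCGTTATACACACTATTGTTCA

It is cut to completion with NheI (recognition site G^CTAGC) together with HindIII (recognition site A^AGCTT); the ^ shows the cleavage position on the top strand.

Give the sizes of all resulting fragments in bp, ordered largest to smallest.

NheI sites (GCTAGC) start at positions 84, 108.
NheI cuts after the first base of each site, so after positions 84, 108.
HindIII sites (AAGCTT) start at positions 6, 33.
HindIII cuts after the first base of each site, so after positions 6, 33.
Combined cut positions: 6, 33, 84, 108.
Linear molecule, 4 cuts → 5 fragments:
  1–6 → 6 bp
  7–33 → 27 bp
  34–84 → 51 bp
  85–108 → 24 bp
  109–173 → 65 bp
Sorted largest to smallest: 65, 51, 27, 24, 6 bp.

65, 51, 27, 24, 6 bp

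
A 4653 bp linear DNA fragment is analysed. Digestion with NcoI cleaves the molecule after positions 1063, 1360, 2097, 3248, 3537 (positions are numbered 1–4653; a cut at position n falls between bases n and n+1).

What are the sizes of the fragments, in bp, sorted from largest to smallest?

1151, 1116, 1063, 737, 297, 289 bp

Linear molecule, 5 cuts → 6 fragments:
  1063 − 0 = 1063 bp
  1360 − 1063 = 297 bp
  2097 − 1360 = 737 bp
  3248 − 2097 = 1151 bp
  3537 − 3248 = 289 bp
  4653 − 3537 = 1116 bp
Sorted largest to smallest: 1151, 1116, 1063, 737, 297, 289 bp.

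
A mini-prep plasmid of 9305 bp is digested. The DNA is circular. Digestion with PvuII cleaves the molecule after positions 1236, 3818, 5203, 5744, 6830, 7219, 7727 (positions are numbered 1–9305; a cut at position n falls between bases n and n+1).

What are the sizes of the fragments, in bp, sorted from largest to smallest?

2814, 2582, 1385, 1086, 541, 508, 389 bp

Circular molecule, 7 cuts → 7 fragments:
  3818 − 1236 = 2582 bp
  5203 − 3818 = 1385 bp
  5744 − 5203 = 541 bp
  6830 − 5744 = 1086 bp
  7219 − 6830 = 389 bp
  7727 − 7219 = 508 bp
  wrap: 9305 − 7727 + 1236 = 2814 bp
Sorted largest to smallest: 2814, 2582, 1385, 1086, 541, 508, 389 bp.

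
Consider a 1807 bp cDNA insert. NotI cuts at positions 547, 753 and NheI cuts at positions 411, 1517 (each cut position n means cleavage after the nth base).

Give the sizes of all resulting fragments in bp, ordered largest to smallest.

764, 411, 290, 206, 136 bp

Combined cut positions (sorted): 411, 547, 753, 1517.
Linear molecule, 4 cuts → 5 fragments:
  411 − 0 = 411 bp
  547 − 411 = 136 bp
  753 − 547 = 206 bp
  1517 − 753 = 764 bp
  1807 − 1517 = 290 bp
Sorted largest to smallest: 764, 411, 290, 206, 136 bp.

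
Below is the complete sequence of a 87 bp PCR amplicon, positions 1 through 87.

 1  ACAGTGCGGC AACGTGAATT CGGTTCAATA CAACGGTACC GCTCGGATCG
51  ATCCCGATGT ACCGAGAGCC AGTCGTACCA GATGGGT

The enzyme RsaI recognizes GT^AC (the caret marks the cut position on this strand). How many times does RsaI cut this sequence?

GTAC occurs starting at positions 36, 59, 75.
RsaI cuts at 3 sites.

3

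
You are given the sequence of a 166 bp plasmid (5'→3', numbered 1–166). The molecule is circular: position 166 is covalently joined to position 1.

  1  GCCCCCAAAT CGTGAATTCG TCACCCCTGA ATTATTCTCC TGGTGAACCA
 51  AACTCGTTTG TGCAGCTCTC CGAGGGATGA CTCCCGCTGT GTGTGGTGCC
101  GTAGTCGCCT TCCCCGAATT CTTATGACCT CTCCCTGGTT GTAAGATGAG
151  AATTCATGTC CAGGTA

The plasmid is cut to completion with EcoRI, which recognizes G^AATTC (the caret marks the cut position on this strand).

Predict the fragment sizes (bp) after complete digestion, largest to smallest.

EcoRI sites (GAATTC) start at positions 14, 116, 150.
EcoRI cuts after the first base of each site, so after positions 14, 116, 150.
Circular molecule, 3 cuts → 3 fragments:
  15–116 → 102 bp
  117–150 → 34 bp
  151–166 then 1–14 → 16 + 14 = 30 bp
Sorted largest to smallest: 102, 34, 30 bp.

102, 34, 30 bp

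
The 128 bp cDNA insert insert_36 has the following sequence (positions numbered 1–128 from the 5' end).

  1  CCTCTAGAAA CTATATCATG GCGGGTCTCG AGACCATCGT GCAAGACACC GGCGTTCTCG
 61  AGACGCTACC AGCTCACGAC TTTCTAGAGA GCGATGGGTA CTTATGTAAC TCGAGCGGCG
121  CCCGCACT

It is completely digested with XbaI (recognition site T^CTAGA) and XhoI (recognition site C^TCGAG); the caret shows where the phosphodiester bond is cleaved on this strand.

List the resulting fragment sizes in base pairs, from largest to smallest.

XbaI sites (TCTAGA) start at positions 3, 83.
XbaI cuts after the first base of each site, so after positions 3, 83.
XhoI sites (CTCGAG) start at positions 27, 57, 110.
XhoI cuts after the first base of each site, so after positions 27, 57, 110.
Combined cut positions: 3, 27, 57, 83, 110.
Linear molecule, 5 cuts → 6 fragments:
  1–3 → 3 bp
  4–27 → 24 bp
  28–57 → 30 bp
  58–83 → 26 bp
  84–110 → 27 bp
  111–128 → 18 bp
Sorted largest to smallest: 30, 27, 26, 24, 18, 3 bp.

30, 27, 26, 24, 18, 3 bp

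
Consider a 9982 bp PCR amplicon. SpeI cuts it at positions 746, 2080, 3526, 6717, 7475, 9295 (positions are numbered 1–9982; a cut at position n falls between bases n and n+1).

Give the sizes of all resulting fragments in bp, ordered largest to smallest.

3191, 1820, 1446, 1334, 758, 746, 687 bp

Linear molecule, 6 cuts → 7 fragments:
  746 − 0 = 746 bp
  2080 − 746 = 1334 bp
  3526 − 2080 = 1446 bp
  6717 − 3526 = 3191 bp
  7475 − 6717 = 758 bp
  9295 − 7475 = 1820 bp
  9982 − 9295 = 687 bp
Sorted largest to smallest: 3191, 1820, 1446, 1334, 758, 746, 687 bp.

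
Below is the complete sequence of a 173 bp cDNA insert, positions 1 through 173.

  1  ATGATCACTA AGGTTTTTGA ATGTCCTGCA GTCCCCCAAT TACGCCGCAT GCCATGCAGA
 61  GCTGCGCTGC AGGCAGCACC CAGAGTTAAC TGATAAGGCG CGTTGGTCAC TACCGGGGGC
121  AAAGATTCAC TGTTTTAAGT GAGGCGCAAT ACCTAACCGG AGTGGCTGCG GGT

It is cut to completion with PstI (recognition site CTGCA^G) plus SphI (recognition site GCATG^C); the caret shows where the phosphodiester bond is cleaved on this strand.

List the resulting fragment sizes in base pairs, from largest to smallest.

PstI sites (CTGCAG) start at positions 26, 67.
PstI cuts after base 5 of each site (before the last base), so after positions 30, 71.
The SphI site (GCATGC) starts at position 47.
SphI cuts after base 5 of each site (before the last base), so after position 51.
Combined cut positions: 30, 51, 71.
Linear molecule, 3 cuts → 4 fragments:
  1–30 → 30 bp
  31–51 → 21 bp
  52–71 → 20 bp
  72–173 → 102 bp
Sorted largest to smallest: 102, 30, 21, 20 bp.

102, 30, 21, 20 bp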